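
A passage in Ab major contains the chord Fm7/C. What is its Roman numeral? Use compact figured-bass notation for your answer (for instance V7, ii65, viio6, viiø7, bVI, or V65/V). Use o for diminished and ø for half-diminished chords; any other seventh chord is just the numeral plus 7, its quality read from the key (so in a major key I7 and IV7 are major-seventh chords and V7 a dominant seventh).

vi43

The pitches F-Ab-C-Eb form a minor seventh chord rooted on F.
F is scale degree 6 in Ab major, and a minor seventh chord on that degree is written vi7.
With C in the bass the chord is in second inversion, so the figured bass is 43.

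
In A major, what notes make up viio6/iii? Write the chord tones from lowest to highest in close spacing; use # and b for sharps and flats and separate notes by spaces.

D# F# B#

viio6/iii is a secondary leading-tone chord. The target iii is C# in A major; the applied chord is rooted a semitone below, on B#.
Building a diminished triad on B# gives B#-D#-F#.
With the 6 figure the chord is in first inversion; from the bass D# upward in close position it reads D#-F#-B#.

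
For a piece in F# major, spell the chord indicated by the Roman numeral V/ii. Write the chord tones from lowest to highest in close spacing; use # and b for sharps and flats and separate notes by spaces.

The slash means an applied dominant: we want the dominant of ii. In F# major, ii is G# minor, and its dominant is built on D#.
Building a major triad on D# gives D#-F##-A#.

D# F## A#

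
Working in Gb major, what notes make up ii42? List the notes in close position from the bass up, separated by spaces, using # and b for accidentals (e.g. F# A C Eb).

The numeral's case and figure indicate a minor seventh chord. In Gb major its root, the second degree, is Ab.
Stacking thirds from Ab gives Ab-Cb-Eb-Gb.
With the 42 figure the chord is in third inversion; from the bass Gb upward in close position it reads Gb-Ab-Cb-Eb.

Gb Ab Cb Eb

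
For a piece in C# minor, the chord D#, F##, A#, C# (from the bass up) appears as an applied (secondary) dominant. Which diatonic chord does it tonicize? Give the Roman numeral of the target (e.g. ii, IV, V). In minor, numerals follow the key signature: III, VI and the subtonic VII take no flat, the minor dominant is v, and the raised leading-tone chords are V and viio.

V

The chord is a dominant seventh chord on D#.
A dominant resolves down a perfect fifth: D# → G#. In C# minor, G# is scale degree 5, i.e. V.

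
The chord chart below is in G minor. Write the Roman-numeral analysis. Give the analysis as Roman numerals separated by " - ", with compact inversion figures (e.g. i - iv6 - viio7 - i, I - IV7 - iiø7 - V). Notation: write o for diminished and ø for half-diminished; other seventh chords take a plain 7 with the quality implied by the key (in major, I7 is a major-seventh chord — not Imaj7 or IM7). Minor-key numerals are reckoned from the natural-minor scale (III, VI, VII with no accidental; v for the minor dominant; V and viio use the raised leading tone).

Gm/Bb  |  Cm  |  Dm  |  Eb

i6 - iv - v - VI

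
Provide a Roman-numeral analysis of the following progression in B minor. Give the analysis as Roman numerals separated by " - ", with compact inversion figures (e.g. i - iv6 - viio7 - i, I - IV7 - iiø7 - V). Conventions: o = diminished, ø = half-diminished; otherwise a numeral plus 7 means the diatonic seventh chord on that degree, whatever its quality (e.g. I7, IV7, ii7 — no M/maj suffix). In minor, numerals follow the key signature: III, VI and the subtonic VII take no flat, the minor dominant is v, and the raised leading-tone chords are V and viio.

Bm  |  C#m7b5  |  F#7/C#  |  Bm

Bm: minor triad on B = scale degree 1 → i.
C#m7b5 has root C#, degree 2 in B minor, so iiø7.
F#7/C# has root F#, degree 5 in B minor, so V43.
Bm: root B is the tonic; minor triad there is i.

i - iiø7 - V43 - i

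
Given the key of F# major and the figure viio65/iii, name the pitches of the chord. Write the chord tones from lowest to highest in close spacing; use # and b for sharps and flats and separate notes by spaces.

B# D# F# G##

The slash marks an applied leading-tone chord: viio of iii. In F# major, iii is A#, so the leading tone to it is G##, a half step below.
Building a fully diminished seventh chord on G## gives G##-B#-D#-F#.
With the 65 figure the chord is in first inversion; from the bass B# upward in close position it reads B#-D#-F#-G##.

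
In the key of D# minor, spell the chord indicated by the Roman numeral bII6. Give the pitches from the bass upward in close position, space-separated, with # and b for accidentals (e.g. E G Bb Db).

bII6 is the Neapolitan sixth — a major triad on the lowered second degree, here in its customary first inversion. In D# minor that root is E.
So the chord is E-G#-B, a major triad.
With the 6 figure the chord is in first inversion; from the bass G# upward in close position it reads G#-B-E.

G# B E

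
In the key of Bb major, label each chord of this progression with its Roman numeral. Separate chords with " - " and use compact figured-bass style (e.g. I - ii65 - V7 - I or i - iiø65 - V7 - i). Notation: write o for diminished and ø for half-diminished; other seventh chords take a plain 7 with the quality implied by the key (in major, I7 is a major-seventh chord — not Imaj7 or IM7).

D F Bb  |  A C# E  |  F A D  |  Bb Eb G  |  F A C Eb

I6 - V/iii - iii6 - IV64 - V7

D-F-Bb: root Bb is the tonic; major triad there is I6.
A-C#-E: a major triad on A, the applied dominant of iii → V/iii.
F-A-D: root D is the mediant; minor triad there is iii6.
Bb-Eb-G has root Eb, degree 4 in Bb major, so IV64.
F-A-C-Eb: dominant seventh chord on F = scale degree 5 → V7.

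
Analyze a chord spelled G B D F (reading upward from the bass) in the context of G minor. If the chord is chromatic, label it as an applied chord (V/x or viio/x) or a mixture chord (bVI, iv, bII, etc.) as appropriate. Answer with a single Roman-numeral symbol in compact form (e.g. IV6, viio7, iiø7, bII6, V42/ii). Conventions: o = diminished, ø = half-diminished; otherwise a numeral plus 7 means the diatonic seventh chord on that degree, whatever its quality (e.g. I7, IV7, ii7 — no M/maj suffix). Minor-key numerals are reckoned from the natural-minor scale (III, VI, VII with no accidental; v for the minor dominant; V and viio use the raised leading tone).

V7/iv

Stacked in thirds the chord is G-B-D-F: a dominant seventh chord on G.
G is not a diatonic chord root with this quality in G minor, but it lies a perfect fifth above C (iv), so the chord functions as an applied dominant of iv.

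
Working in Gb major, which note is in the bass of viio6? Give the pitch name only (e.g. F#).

Ab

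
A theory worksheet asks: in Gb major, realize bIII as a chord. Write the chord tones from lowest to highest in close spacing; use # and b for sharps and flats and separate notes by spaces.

Bbb Db Fb

Scale degree 3 in Gb major is Bb; lowering it a half step gives Bbb. bIII is a major triad on the lowered third degree, borrowed from the parallel minor.
So the chord is Bbb-Db-Fb, a major triad.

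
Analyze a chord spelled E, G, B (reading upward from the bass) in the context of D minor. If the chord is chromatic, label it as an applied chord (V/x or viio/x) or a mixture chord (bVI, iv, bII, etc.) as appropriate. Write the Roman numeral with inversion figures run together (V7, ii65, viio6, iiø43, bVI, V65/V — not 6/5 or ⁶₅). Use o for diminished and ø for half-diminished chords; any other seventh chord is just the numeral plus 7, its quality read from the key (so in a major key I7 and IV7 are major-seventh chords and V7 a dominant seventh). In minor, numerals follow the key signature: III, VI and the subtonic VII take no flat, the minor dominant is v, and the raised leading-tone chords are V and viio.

The pitches E-G-B form a minor triad rooted on E.
E is the second degree of D minor. This is the minor supertonic, borrowed from the parallel major (the Dorian ii).

ii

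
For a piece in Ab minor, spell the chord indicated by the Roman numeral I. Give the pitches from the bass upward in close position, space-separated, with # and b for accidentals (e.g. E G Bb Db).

Ab C Eb

I is the major tonic (Picardy third), borrowed from the parallel major. In Ab minor that root is Ab.
So the chord is Ab-C-Eb.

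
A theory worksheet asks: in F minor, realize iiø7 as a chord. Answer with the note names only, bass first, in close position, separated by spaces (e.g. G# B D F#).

The numeral's case and figure indicate a half-diminished seventh chord. In F minor its root, the supertonic, is G.
Stacking thirds from G gives G-Bb-Db-F.

G Bb Db F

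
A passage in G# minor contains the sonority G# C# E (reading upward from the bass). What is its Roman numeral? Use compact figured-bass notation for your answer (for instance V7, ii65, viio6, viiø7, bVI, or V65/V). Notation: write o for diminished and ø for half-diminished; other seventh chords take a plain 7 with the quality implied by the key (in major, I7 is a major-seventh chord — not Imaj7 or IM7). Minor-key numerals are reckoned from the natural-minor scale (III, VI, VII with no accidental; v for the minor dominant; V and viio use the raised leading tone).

iv64

Stacked in thirds the chord is C#-E-G#: a minor triad on C#.
In G# minor, C# is the subdominant; the diatonic minor triad there is iv.
With G# in the bass the chord is in second inversion, so the figured bass is 64.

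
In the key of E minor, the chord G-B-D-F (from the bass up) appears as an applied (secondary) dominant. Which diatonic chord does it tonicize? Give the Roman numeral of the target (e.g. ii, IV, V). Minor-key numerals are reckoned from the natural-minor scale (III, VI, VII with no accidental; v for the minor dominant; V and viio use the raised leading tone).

VI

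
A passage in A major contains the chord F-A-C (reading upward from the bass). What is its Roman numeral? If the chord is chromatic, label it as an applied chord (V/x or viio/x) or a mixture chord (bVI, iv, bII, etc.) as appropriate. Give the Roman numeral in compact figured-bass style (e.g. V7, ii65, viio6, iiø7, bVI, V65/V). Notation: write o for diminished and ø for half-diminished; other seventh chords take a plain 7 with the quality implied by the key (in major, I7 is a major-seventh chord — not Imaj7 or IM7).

bVI

The pitches F-A-C form a major triad rooted on F.
F is the lowered sixth degree of A major (diatonic 6 would be F#). This is a major triad on the lowered sixth degree, borrowed from the parallel minor.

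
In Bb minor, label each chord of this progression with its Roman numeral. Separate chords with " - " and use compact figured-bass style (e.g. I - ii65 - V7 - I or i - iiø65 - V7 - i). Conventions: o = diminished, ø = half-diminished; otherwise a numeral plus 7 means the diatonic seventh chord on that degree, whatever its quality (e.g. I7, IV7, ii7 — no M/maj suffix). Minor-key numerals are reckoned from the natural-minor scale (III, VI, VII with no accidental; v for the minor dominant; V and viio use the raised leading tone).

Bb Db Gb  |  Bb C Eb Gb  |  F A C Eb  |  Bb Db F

VI6 - iiø42 - V7 - i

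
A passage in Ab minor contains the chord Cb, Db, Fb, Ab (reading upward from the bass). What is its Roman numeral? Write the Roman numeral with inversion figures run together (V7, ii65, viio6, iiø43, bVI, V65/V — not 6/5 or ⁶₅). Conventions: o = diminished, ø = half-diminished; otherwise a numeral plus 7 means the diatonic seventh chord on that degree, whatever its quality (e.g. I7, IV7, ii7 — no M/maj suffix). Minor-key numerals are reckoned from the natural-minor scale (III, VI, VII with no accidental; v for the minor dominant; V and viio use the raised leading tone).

The pitches Db-Fb-Ab-Cb form a minor seventh chord rooted on Db.
Db is scale degree 4 in Ab minor, and a minor seventh chord on that degree is written iv7.
With Cb in the bass the chord is in third inversion, so the figured bass is 42.

iv42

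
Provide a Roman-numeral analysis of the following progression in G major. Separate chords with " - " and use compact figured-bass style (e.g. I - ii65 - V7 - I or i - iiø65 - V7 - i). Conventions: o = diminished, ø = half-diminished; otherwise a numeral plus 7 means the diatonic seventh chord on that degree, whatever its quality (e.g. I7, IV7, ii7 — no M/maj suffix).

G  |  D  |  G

G: root G is the tonic; major triad there is I.
D has root D, degree 5 in G major, so V.
G: root G is the tonic; major triad there is I.

I - V - I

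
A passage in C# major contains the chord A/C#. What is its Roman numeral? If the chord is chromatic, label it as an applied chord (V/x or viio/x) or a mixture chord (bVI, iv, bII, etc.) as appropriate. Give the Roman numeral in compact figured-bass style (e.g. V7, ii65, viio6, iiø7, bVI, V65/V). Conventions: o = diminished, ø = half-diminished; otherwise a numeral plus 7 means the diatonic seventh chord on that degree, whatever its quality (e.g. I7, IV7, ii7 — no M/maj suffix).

bVI6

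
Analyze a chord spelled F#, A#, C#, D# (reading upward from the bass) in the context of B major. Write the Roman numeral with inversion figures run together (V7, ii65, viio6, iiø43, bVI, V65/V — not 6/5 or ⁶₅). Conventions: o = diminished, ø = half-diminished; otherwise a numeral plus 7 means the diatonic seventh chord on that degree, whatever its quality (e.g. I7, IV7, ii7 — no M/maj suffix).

iii65

Stacked in thirds the chord is D#-F#-A#-C#: a minor seventh chord on D#.
D# is scale degree 3 in B major, and a minor seventh chord on that degree is written iii7.
With F# in the bass the chord is in first inversion, so the figured bass is 65.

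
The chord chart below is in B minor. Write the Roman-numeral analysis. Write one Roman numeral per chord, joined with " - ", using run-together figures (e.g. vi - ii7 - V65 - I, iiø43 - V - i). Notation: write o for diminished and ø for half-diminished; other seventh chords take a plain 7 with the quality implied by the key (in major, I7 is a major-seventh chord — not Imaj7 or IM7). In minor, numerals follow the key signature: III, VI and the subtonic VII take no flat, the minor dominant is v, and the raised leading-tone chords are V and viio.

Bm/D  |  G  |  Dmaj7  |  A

Bm/D has root B, degree 1 in B minor, so i6.
G: root G is the submediant; major triad there is VI.
Dmaj7: root D is the mediant; major seventh chord there is III7.
A: major triad on A = scale degree 7 → VII.

i6 - VI - III7 - VII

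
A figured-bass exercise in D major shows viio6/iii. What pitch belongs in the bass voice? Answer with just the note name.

G#

The applied chord viio6/iii is rooted on E#: E#-G#-B.
The figure 6 means first inversion — the third is in the bass.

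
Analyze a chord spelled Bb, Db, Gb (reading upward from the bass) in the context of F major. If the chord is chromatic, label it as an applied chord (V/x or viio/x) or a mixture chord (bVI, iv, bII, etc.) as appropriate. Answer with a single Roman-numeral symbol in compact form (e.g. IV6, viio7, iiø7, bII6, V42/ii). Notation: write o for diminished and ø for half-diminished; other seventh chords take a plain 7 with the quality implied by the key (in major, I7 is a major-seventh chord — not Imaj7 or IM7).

bII6

Stacked in thirds the chord is Gb-Bb-Db: a major triad on Gb.
Gb is the lowered second degree of F major (diatonic 2 would be G). This is the Neapolitan sixth — a major triad on the lowered second degree, here in its customary first inversion.
With Bb in the bass the chord is in first inversion, so the figured bass is 6.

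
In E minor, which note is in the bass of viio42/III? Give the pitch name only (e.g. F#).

Eb

The applied chord viio42/III is rooted on F#: F#-A-C-Eb.
The figure 42 means third inversion — the seventh is in the bass.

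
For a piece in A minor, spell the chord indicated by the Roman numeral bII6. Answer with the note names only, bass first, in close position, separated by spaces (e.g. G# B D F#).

D F Bb

bII6 is the Neapolitan sixth — a major triad on the lowered second degree, here in its customary first inversion. In A minor that root is Bb.
So the chord is Bb-D-F, a major triad.
The figured bass 6 indicates first inversion, placing the third (D) in the bass: D-F-Bb.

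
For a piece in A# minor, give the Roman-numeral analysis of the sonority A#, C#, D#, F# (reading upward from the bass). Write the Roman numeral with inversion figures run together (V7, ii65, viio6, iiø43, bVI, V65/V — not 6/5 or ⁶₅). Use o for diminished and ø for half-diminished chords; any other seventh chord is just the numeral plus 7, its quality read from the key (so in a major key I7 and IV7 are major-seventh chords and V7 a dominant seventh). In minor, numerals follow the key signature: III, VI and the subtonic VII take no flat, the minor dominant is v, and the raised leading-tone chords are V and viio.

The pitches D#-F#-A#-C# form a minor seventh chord rooted on D#.
D# is scale degree 4 in A# minor, and a minor seventh chord on that degree is written iv7.
With A# in the bass the chord is in second inversion, so the figured bass is 43.

iv43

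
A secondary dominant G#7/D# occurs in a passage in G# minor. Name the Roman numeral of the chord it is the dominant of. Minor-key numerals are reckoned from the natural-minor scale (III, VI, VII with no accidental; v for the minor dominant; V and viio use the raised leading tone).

iv

The chord is a dominant seventh chord on G#.
A dominant resolves down a perfect fifth: G# → C#. In G# minor, C# is scale degree 4, i.e. iv.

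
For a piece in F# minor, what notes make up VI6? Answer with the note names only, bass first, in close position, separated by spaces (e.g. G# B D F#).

F# A D

In F# minor, scale degree 6 is D, and the diatonic chord built there is a major triad.
Stacking thirds from D gives D-F#-A.
The figured bass 6 indicates first inversion, placing the third (F#) in the bass: F#-A-D.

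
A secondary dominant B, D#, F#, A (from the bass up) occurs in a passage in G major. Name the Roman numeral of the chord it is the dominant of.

The chord is a dominant seventh chord on B.
A dominant resolves down a perfect fifth: B → E. In G major, E is scale degree 6, i.e. vi.

vi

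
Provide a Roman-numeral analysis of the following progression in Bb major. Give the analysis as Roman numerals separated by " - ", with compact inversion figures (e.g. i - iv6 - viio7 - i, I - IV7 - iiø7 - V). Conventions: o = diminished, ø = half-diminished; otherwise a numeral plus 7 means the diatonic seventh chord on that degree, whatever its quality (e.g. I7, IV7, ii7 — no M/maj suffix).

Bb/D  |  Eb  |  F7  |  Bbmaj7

I6 - IV - V7 - I7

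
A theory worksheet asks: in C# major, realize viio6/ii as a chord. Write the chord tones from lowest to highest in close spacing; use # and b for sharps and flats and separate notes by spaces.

The slash marks an applied leading-tone chord: viio of ii. In C# major, ii is D#, so the leading tone to it is C##, a half step below.
Building a diminished triad on C## gives C##-E#-G#.
The figured bass 6 indicates first inversion, placing the third (E#) in the bass: E#-G#-C##.

E# G# C##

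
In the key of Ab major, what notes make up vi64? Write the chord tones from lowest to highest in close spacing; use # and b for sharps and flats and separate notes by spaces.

The numeral's case and figure indicate a minor triad. In Ab major its root, scale degree 6, is F.
That chord is spelled F-Ab-C.
With the 64 figure the chord is in second inversion; from the bass C upward in close position it reads C-F-Ab.

C F Ab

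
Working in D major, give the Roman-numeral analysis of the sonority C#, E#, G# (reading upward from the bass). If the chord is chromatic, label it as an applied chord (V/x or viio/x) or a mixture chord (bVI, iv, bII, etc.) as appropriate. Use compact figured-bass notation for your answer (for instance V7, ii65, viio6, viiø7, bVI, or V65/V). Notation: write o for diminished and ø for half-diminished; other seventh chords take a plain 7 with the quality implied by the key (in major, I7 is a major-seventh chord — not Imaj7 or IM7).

V/iii

The pitches C#-E#-G# form a major triad rooted on C#.
C# is not a diatonic chord root with this quality in D major, but it lies a perfect fifth above F# (iii), so the chord functions as an applied dominant of iii.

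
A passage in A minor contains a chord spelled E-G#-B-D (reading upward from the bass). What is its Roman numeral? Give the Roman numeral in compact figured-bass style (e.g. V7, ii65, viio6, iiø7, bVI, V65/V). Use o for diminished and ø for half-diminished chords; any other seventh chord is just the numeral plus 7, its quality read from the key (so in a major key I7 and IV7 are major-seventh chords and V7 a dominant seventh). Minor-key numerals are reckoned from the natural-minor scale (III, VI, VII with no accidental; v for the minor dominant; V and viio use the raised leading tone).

Stacked in thirds the chord is E-G#-B-D: a dominant seventh chord on E.
In A minor, E is the dominant; the diatonic dominant seventh chord there is V7.

V7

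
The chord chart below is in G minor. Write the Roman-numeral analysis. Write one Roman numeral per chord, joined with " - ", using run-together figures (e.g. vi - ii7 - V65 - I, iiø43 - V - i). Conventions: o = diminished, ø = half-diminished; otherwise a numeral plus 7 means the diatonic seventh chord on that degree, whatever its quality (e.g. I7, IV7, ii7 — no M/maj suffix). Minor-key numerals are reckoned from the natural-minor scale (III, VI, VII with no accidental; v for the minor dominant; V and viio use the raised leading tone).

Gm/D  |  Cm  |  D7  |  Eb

i64 - iv - V7 - VI

Gm/D has root G, degree 1 in G minor, so i64.
Cm: root C is the subdominant; minor triad there is iv.
D7 has root D, degree 5 in G minor, so V7.
Eb: root Eb is the submediant; major triad there is VI.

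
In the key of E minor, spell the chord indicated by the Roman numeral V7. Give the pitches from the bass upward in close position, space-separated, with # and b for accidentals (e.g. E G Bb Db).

B D# F# A

In E minor, the dominant is B. The dominant is major (leading tone raised), so V is a dominant seventh chord.
Stacking thirds from B gives B-D#-F#-A.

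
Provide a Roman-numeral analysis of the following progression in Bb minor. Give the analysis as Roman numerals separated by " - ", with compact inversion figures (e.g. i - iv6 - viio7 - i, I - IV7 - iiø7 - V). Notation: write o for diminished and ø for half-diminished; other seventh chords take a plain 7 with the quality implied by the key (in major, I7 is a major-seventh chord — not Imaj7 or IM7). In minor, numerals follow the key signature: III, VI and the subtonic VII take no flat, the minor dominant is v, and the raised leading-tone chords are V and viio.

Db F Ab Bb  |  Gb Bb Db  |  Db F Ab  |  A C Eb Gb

i65 - VI - III - viio7

Db-F-Ab-Bb: minor seventh chord on Bb = scale degree 1 → i65.
Gb-Bb-Db: root Gb is the submediant; major triad there is VI.
Db-F-Ab: major triad on Db = scale degree 3 → III.
A-C-Eb-Gb: root A is the leading tone; fully diminished seventh chord there is viio7.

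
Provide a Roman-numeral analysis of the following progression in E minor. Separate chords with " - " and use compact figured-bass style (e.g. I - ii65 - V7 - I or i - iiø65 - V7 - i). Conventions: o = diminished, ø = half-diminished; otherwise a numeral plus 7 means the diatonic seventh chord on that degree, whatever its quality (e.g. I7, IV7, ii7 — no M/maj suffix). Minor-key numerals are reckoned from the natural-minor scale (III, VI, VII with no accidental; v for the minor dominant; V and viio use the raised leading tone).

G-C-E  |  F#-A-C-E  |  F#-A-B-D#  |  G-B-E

G-C-E: major triad on C = scale degree 6 → VI64.
F#-A-C-E: half-diminished seventh chord on F# = scale degree 2 → iiø7.
F#-A-B-D#: dominant seventh chord on B = scale degree 5 → V43.
G-B-E: minor triad on E = scale degree 1 → i6.

VI64 - iiø7 - V43 - i6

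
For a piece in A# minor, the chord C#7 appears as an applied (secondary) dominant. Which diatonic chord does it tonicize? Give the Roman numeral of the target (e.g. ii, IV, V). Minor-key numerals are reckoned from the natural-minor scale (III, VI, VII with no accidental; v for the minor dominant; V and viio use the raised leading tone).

VI

The chord is a dominant seventh chord on C#.
A dominant resolves down a perfect fifth: C# → F#. In A# minor, F# is scale degree 6, i.e. VI.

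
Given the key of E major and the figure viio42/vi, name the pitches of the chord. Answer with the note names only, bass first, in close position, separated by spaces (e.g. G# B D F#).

A B# D# F#

The slash marks an applied leading-tone chord: viio of vi. In E major, vi is C#, so the leading tone to it is B#, a half step below.
Building a fully diminished seventh chord on B# gives B#-D#-F#-A.
The figured bass 42 indicates third inversion, placing the seventh (A) in the bass: A-B#-D#-F#.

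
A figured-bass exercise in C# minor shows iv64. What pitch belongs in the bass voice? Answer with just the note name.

C#

iv in C# minor has root F#; the chord is F#-A-C#.
The figure 64 means second inversion — the fifth is in the bass.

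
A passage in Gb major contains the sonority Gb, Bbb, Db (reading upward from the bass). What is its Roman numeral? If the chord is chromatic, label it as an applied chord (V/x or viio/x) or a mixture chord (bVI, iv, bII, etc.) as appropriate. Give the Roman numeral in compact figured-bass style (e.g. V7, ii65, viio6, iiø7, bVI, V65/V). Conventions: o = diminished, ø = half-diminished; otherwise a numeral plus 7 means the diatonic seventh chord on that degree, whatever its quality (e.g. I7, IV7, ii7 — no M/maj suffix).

The pitches Gb-Bbb-Db form a minor triad rooted on Gb.
Gb is the first degree of Gb major. This is the minor tonic, borrowed from the parallel minor.

i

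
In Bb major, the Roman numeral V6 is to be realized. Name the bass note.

A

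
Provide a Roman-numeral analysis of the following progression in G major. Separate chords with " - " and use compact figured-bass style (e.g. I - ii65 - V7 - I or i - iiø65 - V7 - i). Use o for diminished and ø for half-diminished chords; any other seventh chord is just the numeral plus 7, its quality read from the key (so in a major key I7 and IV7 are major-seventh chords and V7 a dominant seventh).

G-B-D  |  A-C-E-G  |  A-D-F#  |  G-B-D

I - ii7 - V64 - I

G-B-D: major triad on G = scale degree 1 → I.
A-C-E-G: root A is the supertonic; minor seventh chord there is ii7.
A-D-F# has root D, degree 5 in G major, so V64.
G-B-D has root G, degree 1 in G major, so I.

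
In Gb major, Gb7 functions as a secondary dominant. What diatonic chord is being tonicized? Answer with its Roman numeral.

IV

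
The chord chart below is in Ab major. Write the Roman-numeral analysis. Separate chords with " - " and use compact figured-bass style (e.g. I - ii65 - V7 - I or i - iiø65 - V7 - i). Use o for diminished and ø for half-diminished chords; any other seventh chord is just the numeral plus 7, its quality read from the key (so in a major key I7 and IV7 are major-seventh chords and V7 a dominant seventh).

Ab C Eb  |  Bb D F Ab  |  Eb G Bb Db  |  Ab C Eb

I - V7/V - V7 - I

Ab-C-Eb: root Ab is the tonic; major triad there is I.
Bb-D-F-Ab: chromatic; Bb is V of V, so V7/V.
Eb-G-Bb-Db: root Eb is the dominant; dominant seventh chord there is V7.
Ab-C-Eb: root Ab is the tonic; major triad there is I.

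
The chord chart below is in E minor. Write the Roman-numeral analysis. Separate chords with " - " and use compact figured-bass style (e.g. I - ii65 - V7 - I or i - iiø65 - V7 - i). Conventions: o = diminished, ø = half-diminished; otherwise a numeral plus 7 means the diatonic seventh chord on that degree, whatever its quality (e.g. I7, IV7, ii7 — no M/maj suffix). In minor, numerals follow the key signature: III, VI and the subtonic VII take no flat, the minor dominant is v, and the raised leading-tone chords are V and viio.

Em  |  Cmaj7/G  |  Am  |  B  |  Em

Em: root E is the tonic; minor triad there is i.
Cmaj7/G: major seventh chord on C = scale degree 6 → VI43.
Am: root A is the subdominant; minor triad there is iv.
B has root B, degree 5 in E minor, so V.
Em has root E, degree 1 in E minor, so i.

i - VI43 - iv - V - i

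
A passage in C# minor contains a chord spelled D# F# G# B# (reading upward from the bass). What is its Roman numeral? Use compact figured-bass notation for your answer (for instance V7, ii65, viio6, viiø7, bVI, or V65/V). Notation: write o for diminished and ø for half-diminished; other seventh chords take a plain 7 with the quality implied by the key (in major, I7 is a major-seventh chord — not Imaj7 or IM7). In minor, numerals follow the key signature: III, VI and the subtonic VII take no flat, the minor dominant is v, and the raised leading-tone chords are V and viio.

V43

Stacked in thirds the chord is G#-B#-D#-F#: a dominant seventh chord on G#.
G# is scale degree 5 in C# minor, and a dominant seventh chord on that degree is written V7.
With D# in the bass the chord is in second inversion, so the figured bass is 43.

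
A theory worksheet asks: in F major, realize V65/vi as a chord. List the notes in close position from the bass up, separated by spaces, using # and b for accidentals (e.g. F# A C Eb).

C# E G A

The slash means an applied dominant: we want the dominant of vi. In F major, vi is D minor, and its dominant is built on A.
Building a dominant seventh chord on A gives A-C#-E-G.
The figured bass 65 indicates first inversion, placing the third (C#) in the bass: C#-E-G-A.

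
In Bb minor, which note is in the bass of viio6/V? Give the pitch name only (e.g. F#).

G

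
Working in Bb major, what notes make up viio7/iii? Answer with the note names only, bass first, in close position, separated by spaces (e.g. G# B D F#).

C# E G Bb

The slash marks an applied leading-tone chord: viio of iii. In Bb major, iii is D, so the leading tone to it is C#, a half step below.
Building a fully diminished seventh chord on C# gives C#-E-G-Bb.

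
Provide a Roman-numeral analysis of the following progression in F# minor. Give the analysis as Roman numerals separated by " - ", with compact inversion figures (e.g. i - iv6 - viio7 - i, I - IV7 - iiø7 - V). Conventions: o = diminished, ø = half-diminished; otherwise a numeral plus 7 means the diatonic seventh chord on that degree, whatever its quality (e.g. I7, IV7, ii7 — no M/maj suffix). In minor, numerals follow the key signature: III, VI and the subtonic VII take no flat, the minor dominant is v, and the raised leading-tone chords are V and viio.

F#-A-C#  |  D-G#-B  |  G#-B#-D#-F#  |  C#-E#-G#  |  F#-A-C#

F#-A-C#: minor triad on F# = scale degree 1 → i.
D-G#-B has root G#, degree 2 in F# minor, so iio64.
G#-B#-D#-F# is the secondary dominant of V (dominant seventh chord on G#): V7/V.
C#-E#-G#: root C# is the dominant; major triad there is V.
F#-A-C#: minor triad on F# = scale degree 1 → i.

i - iio64 - V7/V - V - i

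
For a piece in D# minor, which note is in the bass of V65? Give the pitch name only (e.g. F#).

V in D# minor has root A#; the chord is A#-C##-E#-G#.
The figure 65 means first inversion — the third is in the bass.

C##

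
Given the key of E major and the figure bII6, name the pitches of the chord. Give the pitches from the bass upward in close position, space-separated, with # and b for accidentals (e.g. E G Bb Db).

A C F

Scale degree 2 in E major is F#; lowering it a half step gives F. bII6 is the Neapolitan sixth — a major triad on the lowered second degree, here in its customary first inversion.
So the chord is F-A-C.
The figured bass 6 indicates first inversion, placing the third (A) in the bass: A-C-F.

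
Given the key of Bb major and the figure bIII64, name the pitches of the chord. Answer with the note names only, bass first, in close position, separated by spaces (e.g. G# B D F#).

Scale degree 3 in Bb major is D; lowering it a half step gives Db. bIII64 is a major triad on the lowered third degree, borrowed from the parallel minor.
So the chord is Db-F-Ab.
The figured bass 64 indicates second inversion, placing the fifth (Ab) in the bass: Ab-Db-F.

Ab Db F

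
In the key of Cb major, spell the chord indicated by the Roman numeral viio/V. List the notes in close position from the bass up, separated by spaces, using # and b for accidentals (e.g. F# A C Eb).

F Ab Cb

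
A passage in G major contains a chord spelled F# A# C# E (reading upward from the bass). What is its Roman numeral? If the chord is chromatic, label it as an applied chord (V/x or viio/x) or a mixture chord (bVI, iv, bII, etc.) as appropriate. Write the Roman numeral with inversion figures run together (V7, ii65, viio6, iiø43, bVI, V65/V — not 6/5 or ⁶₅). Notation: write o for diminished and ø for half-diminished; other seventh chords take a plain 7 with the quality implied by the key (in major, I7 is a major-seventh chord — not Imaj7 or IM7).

V7/iii

The pitches F#-A#-C#-E form a dominant seventh chord rooted on F#.
F# is not a diatonic chord root with this quality in G major, but it lies a perfect fifth above B (iii), so the chord functions as an applied dominant of iii.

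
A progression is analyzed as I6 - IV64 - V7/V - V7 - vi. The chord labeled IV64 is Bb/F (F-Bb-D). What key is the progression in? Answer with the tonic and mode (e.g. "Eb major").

The anchor chord is a major triad on Bb, labeled IV64.
Counting down 3 scale steps from Bb places the tonic on F; a major triad on degree 4 is diatonic only in major.

F major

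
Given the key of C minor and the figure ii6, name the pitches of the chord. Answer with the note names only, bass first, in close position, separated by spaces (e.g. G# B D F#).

F A D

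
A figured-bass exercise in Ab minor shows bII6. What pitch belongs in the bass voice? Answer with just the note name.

Db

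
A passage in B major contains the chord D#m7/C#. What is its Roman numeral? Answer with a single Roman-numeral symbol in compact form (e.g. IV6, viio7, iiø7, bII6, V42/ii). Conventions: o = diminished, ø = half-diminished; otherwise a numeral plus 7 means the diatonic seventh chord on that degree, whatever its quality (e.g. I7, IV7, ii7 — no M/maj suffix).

iii42

The pitches D#-F#-A#-C# form a minor seventh chord rooted on D#.
D# is scale degree 3 in B major, and a minor seventh chord on that degree is written iii7.
With C# in the bass the chord is in third inversion, so the figured bass is 42.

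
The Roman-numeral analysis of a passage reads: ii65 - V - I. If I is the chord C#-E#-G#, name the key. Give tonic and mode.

The anchor chord is a major triad on C#, labeled I.
If C# is scale degree 1 and the mode makes that degree carry a major triad, the tonic is C# and the mode is major.

C# major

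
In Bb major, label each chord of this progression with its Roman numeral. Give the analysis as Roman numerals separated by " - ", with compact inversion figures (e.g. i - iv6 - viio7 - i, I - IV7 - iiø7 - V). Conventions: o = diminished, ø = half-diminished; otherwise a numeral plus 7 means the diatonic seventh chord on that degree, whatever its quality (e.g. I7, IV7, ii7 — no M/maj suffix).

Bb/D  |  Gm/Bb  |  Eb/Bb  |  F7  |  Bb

I6 - vi6 - IV64 - V7 - I

Bb/D: major triad on Bb = scale degree 1 → I6.
Gm/Bb: minor triad on G = scale degree 6 → vi6.
Eb/Bb: root Eb is the subdominant; major triad there is IV64.
F7 has root F, degree 5 in Bb major, so V7.
Bb has root Bb, degree 1 in Bb major, so I.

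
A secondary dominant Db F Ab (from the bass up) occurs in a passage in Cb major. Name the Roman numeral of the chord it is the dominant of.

The chord is a major triad on Db.
A dominant resolves down a perfect fifth: Db → Gb. In Cb major, Gb is scale degree 5, i.e. V.

V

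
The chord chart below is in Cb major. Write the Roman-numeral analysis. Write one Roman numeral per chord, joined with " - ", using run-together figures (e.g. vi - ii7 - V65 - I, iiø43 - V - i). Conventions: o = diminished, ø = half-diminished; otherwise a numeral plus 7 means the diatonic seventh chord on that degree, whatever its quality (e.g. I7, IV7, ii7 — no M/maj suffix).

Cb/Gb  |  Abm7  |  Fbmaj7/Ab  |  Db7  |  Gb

I64 - vi7 - IV65 - V7/V - V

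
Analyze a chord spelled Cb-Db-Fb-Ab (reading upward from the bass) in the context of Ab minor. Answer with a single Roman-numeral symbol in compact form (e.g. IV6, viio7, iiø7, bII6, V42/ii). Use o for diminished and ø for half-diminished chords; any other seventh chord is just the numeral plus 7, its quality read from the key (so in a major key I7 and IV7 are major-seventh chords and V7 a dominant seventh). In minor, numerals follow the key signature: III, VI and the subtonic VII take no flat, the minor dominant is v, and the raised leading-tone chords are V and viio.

iv42

The pitches Db-Fb-Ab-Cb form a minor seventh chord rooted on Db.
Db is scale degree 4 in Ab minor, and a minor seventh chord on that degree is written iv7.
With Cb in the bass the chord is in third inversion, so the figured bass is 42.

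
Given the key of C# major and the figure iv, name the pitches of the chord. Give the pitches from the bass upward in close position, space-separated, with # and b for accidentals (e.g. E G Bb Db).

iv is the minor subdominant, borrowed from the parallel minor. In C# major that root is F#.
So the chord is F#-A-C#.

F# A C#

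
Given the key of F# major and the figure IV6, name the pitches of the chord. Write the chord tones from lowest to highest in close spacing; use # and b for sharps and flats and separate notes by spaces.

D# F# B

The numeral's case and figure indicate a major triad. In F# major its root, scale degree 4, is B.
Stacking thirds from B gives B-D#-F#.
With the 6 figure the chord is in first inversion; from the bass D# upward in close position it reads D#-F#-B.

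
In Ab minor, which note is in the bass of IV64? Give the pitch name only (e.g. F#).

IV in Ab minor has root Db; the chord is Db-F-Ab.
The figure 64 means second inversion — the fifth is in the bass.

Ab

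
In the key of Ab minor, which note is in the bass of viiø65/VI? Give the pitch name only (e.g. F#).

The applied chord viiø65/VI is rooted on Eb: Eb-Gb-Bbb-Db.
The figure 65 means first inversion — the third is in the bass.

Gb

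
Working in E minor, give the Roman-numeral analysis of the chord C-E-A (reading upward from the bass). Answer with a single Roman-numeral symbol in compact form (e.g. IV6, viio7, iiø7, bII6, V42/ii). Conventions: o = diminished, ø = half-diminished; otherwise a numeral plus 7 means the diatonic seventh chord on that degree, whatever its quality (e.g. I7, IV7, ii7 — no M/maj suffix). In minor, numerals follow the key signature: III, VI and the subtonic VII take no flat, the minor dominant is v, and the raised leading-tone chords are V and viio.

iv6

Stacked in thirds the chord is A-C-E: a minor triad on A.
A is scale degree 4 in E minor, and a minor triad on that degree is written iv.
With C in the bass the chord is in first inversion, so the figured bass is 6.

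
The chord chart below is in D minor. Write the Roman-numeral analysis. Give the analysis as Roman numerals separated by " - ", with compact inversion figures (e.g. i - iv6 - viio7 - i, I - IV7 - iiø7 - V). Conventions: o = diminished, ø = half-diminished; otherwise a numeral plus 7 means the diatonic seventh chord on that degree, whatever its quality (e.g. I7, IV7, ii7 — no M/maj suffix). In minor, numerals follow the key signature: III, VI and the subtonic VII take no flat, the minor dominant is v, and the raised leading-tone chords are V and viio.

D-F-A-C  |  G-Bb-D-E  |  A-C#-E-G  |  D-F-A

D-F-A-C: root D is the tonic; minor seventh chord there is i7.
G-Bb-D-E has root E, degree 2 in D minor, so iiø65.
A-C#-E-G: dominant seventh chord on A = scale degree 5 → V7.
D-F-A has root D, degree 1 in D minor, so i.

i7 - iiø65 - V7 - i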